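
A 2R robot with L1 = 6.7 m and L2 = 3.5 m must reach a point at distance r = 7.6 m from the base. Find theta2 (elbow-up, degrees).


cos(theta2) = (r^2 - L1^2 - L2^2) / (2*L1*L2)
cos(theta2) = (57.76 - 44.89 - 12.25) / 46.9
cos(theta2) = 0.01322
theta2 = 89.2425 degrees


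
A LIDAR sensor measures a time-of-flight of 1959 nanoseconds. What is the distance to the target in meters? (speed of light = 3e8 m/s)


tof = 1959 ns = 1.959e-06 s
dist = c * tof / 2
= 3e8 * 1.959e-06 / 2
= 293.85 m


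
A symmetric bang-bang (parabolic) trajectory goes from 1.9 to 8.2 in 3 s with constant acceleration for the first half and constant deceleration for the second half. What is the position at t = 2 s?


Symmetric rest-to-rest: each phase covers (pf-p0)/2 in time T/2. 0.5*a*(T/2)^2 = (pf-p0)/2 => a = 4*(pf-p0)/T^2
a = 4*(8.2-1.9)/3^2 = 2.8
t = 2 is in the deceleration phase (t > T/2).
p = pf - 0.5*a*(T-t)^2 = 8.2 - 0.5*2.8*1^2
= 6.8


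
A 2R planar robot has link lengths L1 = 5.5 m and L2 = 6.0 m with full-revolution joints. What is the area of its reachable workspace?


r_max = L1 + L2 = 11.5 m
r_min = |L1 - L2| = 0.5 m
Area = pi*(r_max^2 - r_min^2)
= pi*(132.25 - 0.25)
= pi * 132.0
= 414.6902 m^2


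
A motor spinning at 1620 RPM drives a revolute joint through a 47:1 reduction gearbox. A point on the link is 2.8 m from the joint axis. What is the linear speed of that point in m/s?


omega_motor = 1620 * 2*pi/60 = 169.646 rad/s
omega_joint = omega_motor / 47 = 3.6095 rad/s
v = omega_joint * r = 3.6095 * 2.8
= 10.1066 m/s


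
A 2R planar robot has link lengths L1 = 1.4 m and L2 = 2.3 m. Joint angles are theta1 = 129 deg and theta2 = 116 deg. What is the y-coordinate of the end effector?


Convert angles to radians: theta1 = 2.2515, theta2 = 2.0246
y = L1*sin(theta1) + L2*sin(theta1+theta2)
y = 1.088 + -2.0845
y = -0.9965


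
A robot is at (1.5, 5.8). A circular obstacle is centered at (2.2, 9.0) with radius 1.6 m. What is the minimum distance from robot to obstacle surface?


center_dist = sqrt((1.5-2.2)^2 + (5.8-9.0)^2)
= sqrt(0.49 + 10.24)
= 3.2757
min_dist = center_dist - radius = 3.2757 - 1.6 = 1.6757 m


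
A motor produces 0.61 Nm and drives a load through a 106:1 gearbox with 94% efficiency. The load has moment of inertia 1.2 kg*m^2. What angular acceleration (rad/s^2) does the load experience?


tau_out = tau_motor * N * eta
= 0.61 * 106 * 0.94 = 60.7804 Nm
alpha = tau_out / I = 60.7804 / 1.2
= 50.6503 rad/s^2


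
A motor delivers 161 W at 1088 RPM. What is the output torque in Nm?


omega = 1088 * 2*pi/60 = 113.9351 rad/s
tau = P / omega = 161 / 113.9351
= 1.4131 Nm


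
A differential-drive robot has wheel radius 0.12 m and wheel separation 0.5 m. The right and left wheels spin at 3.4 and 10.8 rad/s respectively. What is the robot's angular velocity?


vR = r*wR = 0.12*3.4 = 0.408 m/s
vL = r*wL = 0.12*10.8 = 1.296 m/s
v = (vR+vL)/2 = 0.852 m/s
omega = (vR-vL)/L = -1.776 rad/s
angular velocity = -1.776 rad/s


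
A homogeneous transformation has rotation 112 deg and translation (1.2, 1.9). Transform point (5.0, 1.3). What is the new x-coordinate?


x' = cos(theta)*px - sin(theta)*py + tx
= -0.3746*5.0 - 0.9272*1.3 + 1.2
= -1.8784


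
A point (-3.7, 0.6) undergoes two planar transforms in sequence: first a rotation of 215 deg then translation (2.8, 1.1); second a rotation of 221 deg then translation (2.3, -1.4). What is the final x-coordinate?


After transform 1:
x1 = cos(215)*-3.7 - sin(215)*0.6 + 2.8 = 6.175
y1 = sin(215)*-3.7 + cos(215)*0.6 + 1.1 = 2.7307
After transform 2:
x2 = cos(221)*6.175 - sin(221)*2.7307 + 2.3
= -0.5688


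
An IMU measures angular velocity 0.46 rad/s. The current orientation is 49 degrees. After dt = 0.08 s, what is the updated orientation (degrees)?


delta_theta = w * dt = 0.46 * 0.08 = 0.0368 rad
= 2.1085 deg
theta_new = 49 + 2.1085 = 51.1085 deg


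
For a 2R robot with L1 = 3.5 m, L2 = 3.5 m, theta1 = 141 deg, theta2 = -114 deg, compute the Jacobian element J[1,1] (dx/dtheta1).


J[1,1] = -L1*sin(t1) - L2*sin(t1+t2)
= -3.5*sin(141) - 3.5*sin(27)
= -3.7916


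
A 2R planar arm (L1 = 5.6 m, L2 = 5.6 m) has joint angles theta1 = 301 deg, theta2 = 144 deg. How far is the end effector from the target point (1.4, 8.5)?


End effector via forward kinematics:
x = L1*cos(t1) + L2*cos(t1+t2) = 3.3723
y = L1*sin(t1) + L2*sin(t1+t2) = 0.7786
Distance to target:
d = sqrt((1.4 - 3.3723)^2 + (8.5 - 0.7786)^2)
= sqrt(3.8899 + 59.6207)
= 7.9694 m


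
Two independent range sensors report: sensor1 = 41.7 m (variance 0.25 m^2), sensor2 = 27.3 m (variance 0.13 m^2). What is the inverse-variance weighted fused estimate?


w1 = (1/var1) / (1/var1 + 1/var2)
   = 4.0 / (4.0 + 7.6923) = 0.3421
w2 = 1 - w1 = 0.6579
fused = w1*s1 + w2*s2 = 14.2658 + 17.9605
= 32.2263 m


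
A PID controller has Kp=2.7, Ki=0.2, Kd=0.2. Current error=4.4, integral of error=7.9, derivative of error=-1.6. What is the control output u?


u = Kp*e + Ki*int(e) + Kd*de/dt
= 2.7*4.4 + 0.2*7.9 + 0.2*(-1.6)
= 11.88 + 1.58 + -0.32
= 13.14


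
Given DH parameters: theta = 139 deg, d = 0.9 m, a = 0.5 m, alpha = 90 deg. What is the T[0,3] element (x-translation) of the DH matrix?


T[0,3] = a * cos(theta)
= 0.5 * cos(139 deg)
= 0.5 * -0.7547
= -0.3774


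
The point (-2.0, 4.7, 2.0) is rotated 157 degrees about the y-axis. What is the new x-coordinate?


Rotation about y-axis: x' = x*cos(theta) + z*sin(theta)
= -2.0 * -0.9205 + 2.0 * 0.3907
= 2.6225


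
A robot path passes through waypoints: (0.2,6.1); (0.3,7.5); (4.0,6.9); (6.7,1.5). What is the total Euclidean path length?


Segment lengths:
  seg1 = sqrt((0.1)^2 + (1.4)^2) = 1.4036
  seg2 = sqrt((3.7)^2 + (-0.6)^2) = 3.7483
  seg3 = sqrt((2.7)^2 + (-5.4)^2) = 6.0374
Total = 11.1893


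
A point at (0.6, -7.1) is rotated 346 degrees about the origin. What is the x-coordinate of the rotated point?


x' = x*cos(theta) - y*sin(theta)
cos(346 deg) = 0.9703, sin(346 deg) = -0.2419
x' = 0.6 * 0.9703 - -7.1 * -0.2419
= 0.5822 - 1.7176
= -1.1355


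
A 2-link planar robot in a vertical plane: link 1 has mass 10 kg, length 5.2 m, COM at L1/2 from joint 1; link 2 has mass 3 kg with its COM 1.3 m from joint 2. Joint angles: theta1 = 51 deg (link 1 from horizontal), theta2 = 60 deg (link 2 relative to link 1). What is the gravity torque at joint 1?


Horizontal distance from joint 1 to link-1 COM:
  x_c1 = (L1/2)*cos(t1) = 2.6 * 0.6293 = 1.6362 m
Horizontal distance from joint 1 to link-2 COM:
  x_c2 = L1*cos(t1) + Lc2*cos(t1+t2)
       = 5.2*0.6293 + 1.3*-0.3584 = 2.8066 m
tau1 = m1*g*x_c1 + m2*g*x_c2
     = 10*9.81*1.6362 + 3*9.81*2.8066
     = 160.5145 + 82.5979
     = 243.1123 Nm


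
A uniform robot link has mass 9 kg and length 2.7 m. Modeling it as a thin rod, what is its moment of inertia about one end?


I = (1/3) * m * L^2
= (1/3) * 9 * 2.7^2
= 0.333333 * 9 * 7.29
= 21.87 kg*m^2


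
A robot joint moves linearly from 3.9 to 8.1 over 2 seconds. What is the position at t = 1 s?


s = t/T = 1/2 = 0.5
p(t) = p0 + (pf-p0)*s
= 3.9 + (8.1 - 3.9) * 0.5
= 6.0


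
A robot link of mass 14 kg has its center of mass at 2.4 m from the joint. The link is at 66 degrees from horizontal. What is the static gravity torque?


tau = m*g*L*cos(angle)
= 14 * 9.81 * 2.4 * cos(66 deg)
= 14 * 9.81 * 2.4 * 0.4067
= 134.0669 Nm


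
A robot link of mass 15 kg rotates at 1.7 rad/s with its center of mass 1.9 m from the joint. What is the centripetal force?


F = m * omega^2 * r
= 15 * 1.7^2 * 1.9
= 15 * 2.89 * 1.9
= 82.365 N


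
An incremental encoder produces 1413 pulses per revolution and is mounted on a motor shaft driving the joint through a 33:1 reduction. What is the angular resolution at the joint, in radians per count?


counts per rev = 1413
effective counts at joint = 1413 * 33 = 46629
resolution = 2*pi / 46629
= 1.3475e-04 rad/count


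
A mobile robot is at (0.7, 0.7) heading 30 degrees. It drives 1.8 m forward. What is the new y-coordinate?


y_new = y0 + d*sin(theta)
= 0.7 + 1.8*sin(30)
= 0.7 + 0.9
= 1.6


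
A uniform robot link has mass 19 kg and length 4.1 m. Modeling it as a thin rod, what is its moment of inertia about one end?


I = (1/3) * m * L^2
= (1/3) * 19 * 4.1^2
= 0.333333 * 19 * 16.81
= 106.4633 kg*m^2


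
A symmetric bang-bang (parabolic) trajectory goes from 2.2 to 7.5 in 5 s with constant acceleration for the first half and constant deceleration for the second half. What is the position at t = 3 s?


Symmetric rest-to-rest: each phase covers (pf-p0)/2 in time T/2. 0.5*a*(T/2)^2 = (pf-p0)/2 => a = 4*(pf-p0)/T^2
a = 4*(7.5-2.2)/5^2 = 0.848
t = 3 is in the deceleration phase (t > T/2).
p = pf - 0.5*a*(T-t)^2 = 7.5 - 0.5*0.848*2^2
= 5.804


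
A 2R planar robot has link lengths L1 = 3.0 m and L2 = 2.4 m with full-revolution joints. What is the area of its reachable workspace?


r_max = L1 + L2 = 5.4 m
r_min = |L1 - L2| = 0.6 m
Area = pi*(r_max^2 - r_min^2)
= pi*(29.16 - 0.36)
= pi * 28.8
= 90.4779 m^2


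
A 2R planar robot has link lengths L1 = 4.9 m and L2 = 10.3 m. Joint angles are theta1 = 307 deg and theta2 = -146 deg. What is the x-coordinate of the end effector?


Convert angles to radians: theta1 = 5.3582, theta2 = -2.5482
x = L1*cos(theta1) + L2*cos(theta1+theta2)
x = 2.9489 + -9.7388
x = -6.7899


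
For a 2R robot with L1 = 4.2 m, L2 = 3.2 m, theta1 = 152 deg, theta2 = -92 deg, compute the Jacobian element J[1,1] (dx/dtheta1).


J[1,1] = -L1*sin(t1) - L2*sin(t1+t2)
= -4.2*sin(152) - 3.2*sin(60)
= -4.7431


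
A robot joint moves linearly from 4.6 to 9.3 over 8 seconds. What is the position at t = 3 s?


s = t/T = 3/8 = 0.375
p(t) = p0 + (pf-p0)*s
= 4.6 + (9.3 - 4.6) * 0.375
= 6.3625


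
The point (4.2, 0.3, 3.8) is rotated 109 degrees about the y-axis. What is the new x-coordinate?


Rotation about y-axis: x' = x*cos(theta) + z*sin(theta)
= 4.2 * -0.3256 + 3.8 * 0.9455
= 2.2256


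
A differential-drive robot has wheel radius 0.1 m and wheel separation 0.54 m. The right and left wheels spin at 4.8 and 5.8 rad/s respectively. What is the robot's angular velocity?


vR = r*wR = 0.1*4.8 = 0.48 m/s
vL = r*wL = 0.1*5.8 = 0.58 m/s
v = (vR+vL)/2 = 0.53 m/s
omega = (vR-vL)/L = -0.1852 rad/s
angular velocity = -0.1852 rad/s


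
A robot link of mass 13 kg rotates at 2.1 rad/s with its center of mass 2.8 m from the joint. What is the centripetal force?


F = m * omega^2 * r
= 13 * 2.1^2 * 2.8
= 13 * 4.41 * 2.8
= 160.524 N


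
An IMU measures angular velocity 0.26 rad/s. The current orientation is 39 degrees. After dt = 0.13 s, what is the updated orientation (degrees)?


delta_theta = w * dt = 0.26 * 0.13 = 0.0338 rad
= 1.9366 deg
theta_new = 39 + 1.9366 = 40.9366 deg


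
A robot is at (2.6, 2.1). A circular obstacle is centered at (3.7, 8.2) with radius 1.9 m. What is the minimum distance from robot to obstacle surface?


center_dist = sqrt((2.6-3.7)^2 + (2.1-8.2)^2)
= sqrt(1.21 + 37.21)
= 6.1984
min_dist = center_dist - radius = 6.1984 - 1.9 = 4.2984 m


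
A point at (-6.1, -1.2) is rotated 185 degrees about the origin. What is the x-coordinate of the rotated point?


x' = x*cos(theta) - y*sin(theta)
cos(185 deg) = -0.9962, sin(185 deg) = -0.0872
x' = -6.1 * -0.9962 - -1.2 * -0.0872
= 6.0768 - 0.1046
= 5.9722


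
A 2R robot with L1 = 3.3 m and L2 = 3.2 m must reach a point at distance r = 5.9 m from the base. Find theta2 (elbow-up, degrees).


cos(theta2) = (r^2 - L1^2 - L2^2) / (2*L1*L2)
cos(theta2) = (34.81 - 10.89 - 10.24) / 21.12
cos(theta2) = 0.647727
theta2 = 49.6295 degrees


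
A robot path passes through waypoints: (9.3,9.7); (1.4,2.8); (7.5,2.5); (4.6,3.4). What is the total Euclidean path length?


Segment lengths:
  seg1 = sqrt((-7.9)^2 + (-6.9)^2) = 10.489
  seg2 = sqrt((6.1)^2 + (-0.3)^2) = 6.1074
  seg3 = sqrt((-2.9)^2 + (0.9)^2) = 3.0364
Total = 19.6329


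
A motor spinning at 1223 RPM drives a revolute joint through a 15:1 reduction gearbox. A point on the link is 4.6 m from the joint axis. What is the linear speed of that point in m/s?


omega_motor = 1223 * 2*pi/60 = 128.0723 rad/s
omega_joint = omega_motor / 15 = 8.5382 rad/s
v = omega_joint * r = 8.5382 * 4.6
= 39.2755 m/s


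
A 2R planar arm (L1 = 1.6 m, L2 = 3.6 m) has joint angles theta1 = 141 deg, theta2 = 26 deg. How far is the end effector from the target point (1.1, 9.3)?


End effector via forward kinematics:
x = L1*cos(t1) + L2*cos(t1+t2) = -4.7512
y = L1*sin(t1) + L2*sin(t1+t2) = 1.8167
Distance to target:
d = sqrt((1.1 - -4.7512)^2 + (9.3 - 1.8167)^2)
= sqrt(34.2361 + 55.9992)
= 9.4992 m


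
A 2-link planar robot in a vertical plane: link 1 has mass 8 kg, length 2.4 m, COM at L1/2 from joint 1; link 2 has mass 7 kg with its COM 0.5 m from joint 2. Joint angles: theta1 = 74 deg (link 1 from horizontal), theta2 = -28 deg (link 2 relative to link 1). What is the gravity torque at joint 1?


Horizontal distance from joint 1 to link-1 COM:
  x_c1 = (L1/2)*cos(t1) = 1.2 * 0.2756 = 0.3308 m
Horizontal distance from joint 1 to link-2 COM:
  x_c2 = L1*cos(t1) + Lc2*cos(t1+t2)
       = 2.4*0.2756 + 0.5*0.6947 = 1.0089 m
tau1 = m1*g*x_c1 + m2*g*x_c2
     = 8*9.81*0.3308 + 7*9.81*1.0089
     = 25.9584 + 69.2783
     = 95.2368 Nm


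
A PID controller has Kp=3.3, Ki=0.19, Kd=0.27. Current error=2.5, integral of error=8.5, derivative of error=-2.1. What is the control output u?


u = Kp*e + Ki*int(e) + Kd*de/dt
= 3.3*2.5 + 0.19*8.5 + 0.27*(-2.1)
= 8.25 + 1.615 + -0.567
= 9.298


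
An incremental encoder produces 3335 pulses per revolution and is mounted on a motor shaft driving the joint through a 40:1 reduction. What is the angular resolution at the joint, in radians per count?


counts per rev = 3335
effective counts at joint = 3335 * 40 = 133400
resolution = 2*pi / 133400
= 4.7100e-05 rad/count


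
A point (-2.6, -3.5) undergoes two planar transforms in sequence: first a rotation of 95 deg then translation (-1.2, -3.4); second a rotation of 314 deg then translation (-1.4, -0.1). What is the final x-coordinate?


After transform 1:
x1 = cos(95)*-2.6 - sin(95)*-3.5 + -1.2 = 2.5133
y1 = sin(95)*-2.6 + cos(95)*-3.5 + -3.4 = -5.6851
After transform 2:
x2 = cos(314)*2.5133 - sin(314)*-5.6851 + -1.4
= -3.7436


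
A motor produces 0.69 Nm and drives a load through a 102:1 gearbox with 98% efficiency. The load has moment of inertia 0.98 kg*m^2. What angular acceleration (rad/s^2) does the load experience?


tau_out = tau_motor * N * eta
= 0.69 * 102 * 0.98 = 68.9724 Nm
alpha = tau_out / I = 68.9724 / 0.98
= 70.38 rad/s^2


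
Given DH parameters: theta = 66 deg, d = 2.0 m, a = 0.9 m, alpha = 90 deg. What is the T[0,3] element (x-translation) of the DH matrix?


T[0,3] = a * cos(theta)
= 0.9 * cos(66 deg)
= 0.9 * 0.4067
= 0.3661


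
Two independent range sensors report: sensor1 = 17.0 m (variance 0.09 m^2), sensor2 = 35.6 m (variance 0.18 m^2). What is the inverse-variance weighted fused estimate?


w1 = (1/var1) / (1/var1 + 1/var2)
   = 11.1111 / (11.1111 + 5.5556) = 0.6667
w2 = 1 - w1 = 0.3333
fused = w1*s1 + w2*s2 = 11.3333 + 11.8667
= 23.2 m


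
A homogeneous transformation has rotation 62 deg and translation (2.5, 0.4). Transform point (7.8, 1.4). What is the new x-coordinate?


x' = cos(theta)*px - sin(theta)*py + tx
= 0.4695*7.8 - 0.8829*1.4 + 2.5
= 4.9258


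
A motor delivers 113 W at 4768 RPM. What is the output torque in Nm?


omega = 4768 * 2*pi/60 = 499.3038 rad/s
tau = P / omega = 113 / 499.3038
= 0.2263 Nm


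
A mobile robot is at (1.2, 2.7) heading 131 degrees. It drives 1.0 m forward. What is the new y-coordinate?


y_new = y0 + d*sin(theta)
= 2.7 + 1.0*sin(131)
= 2.7 + 0.7547
= 3.4547


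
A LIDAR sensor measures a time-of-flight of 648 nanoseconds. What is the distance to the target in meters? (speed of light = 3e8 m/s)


tof = 648 ns = 6.48e-07 s
dist = c * tof / 2
= 3e8 * 6.48e-07 / 2
= 97.2 m


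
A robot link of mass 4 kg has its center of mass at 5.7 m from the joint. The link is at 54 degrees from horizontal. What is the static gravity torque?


tau = m*g*L*cos(angle)
= 4 * 9.81 * 5.7 * cos(54 deg)
= 4 * 9.81 * 5.7 * 0.5878
= 131.4688 Nm


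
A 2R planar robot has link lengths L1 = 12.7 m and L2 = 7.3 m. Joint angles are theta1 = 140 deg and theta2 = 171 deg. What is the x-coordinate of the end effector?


Convert angles to radians: theta1 = 2.4435, theta2 = 2.9845
x = L1*cos(theta1) + L2*cos(theta1+theta2)
x = -9.7288 + 4.7892
x = -4.9395


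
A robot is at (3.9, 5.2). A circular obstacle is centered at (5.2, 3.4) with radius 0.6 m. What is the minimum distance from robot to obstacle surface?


center_dist = sqrt((3.9-5.2)^2 + (5.2-3.4)^2)
= sqrt(1.69 + 3.24)
= 2.2204
min_dist = center_dist - radius = 2.2204 - 0.6 = 1.6204 m


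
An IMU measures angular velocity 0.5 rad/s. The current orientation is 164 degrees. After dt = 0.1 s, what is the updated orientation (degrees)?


delta_theta = w * dt = 0.5 * 0.1 = 0.05 rad
= 2.8648 deg
theta_new = 164 + 2.8648 = 166.8648 deg


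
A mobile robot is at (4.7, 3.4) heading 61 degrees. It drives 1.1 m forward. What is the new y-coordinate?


y_new = y0 + d*sin(theta)
= 3.4 + 1.1*sin(61)
= 3.4 + 0.9621
= 4.3621


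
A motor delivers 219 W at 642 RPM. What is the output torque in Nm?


omega = 642 * 2*pi/60 = 67.2301 rad/s
tau = P / omega = 219 / 67.2301
= 3.2575 Nm


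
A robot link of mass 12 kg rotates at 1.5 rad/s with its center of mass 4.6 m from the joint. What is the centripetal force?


F = m * omega^2 * r
= 12 * 1.5^2 * 4.6
= 12 * 2.25 * 4.6
= 124.2 N


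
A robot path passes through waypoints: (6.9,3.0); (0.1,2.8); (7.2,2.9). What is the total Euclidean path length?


Segment lengths:
  seg1 = sqrt((-6.8)^2 + (-0.2)^2) = 6.8029
  seg2 = sqrt((7.1)^2 + (0.1)^2) = 7.1007
Total = 13.9036


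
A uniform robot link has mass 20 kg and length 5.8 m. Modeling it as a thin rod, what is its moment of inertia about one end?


I = (1/3) * m * L^2
= (1/3) * 20 * 5.8^2
= 0.333333 * 20 * 33.64
= 224.2667 kg*m^2


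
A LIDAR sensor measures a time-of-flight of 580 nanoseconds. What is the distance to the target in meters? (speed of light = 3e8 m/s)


tof = 580 ns = 5.8e-07 s
dist = c * tof / 2
= 3e8 * 5.8e-07 / 2
= 87.0 m


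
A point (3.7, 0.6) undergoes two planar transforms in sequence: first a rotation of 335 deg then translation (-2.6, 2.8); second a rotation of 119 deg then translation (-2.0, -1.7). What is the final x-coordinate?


After transform 1:
x1 = cos(335)*3.7 - sin(335)*0.6 + -2.6 = 1.0069
y1 = sin(335)*3.7 + cos(335)*0.6 + 2.8 = 1.7801
After transform 2:
x2 = cos(119)*1.0069 - sin(119)*1.7801 + -2.0
= -4.0451


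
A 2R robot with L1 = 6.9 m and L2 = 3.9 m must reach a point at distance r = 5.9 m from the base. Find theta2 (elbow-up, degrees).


cos(theta2) = (r^2 - L1^2 - L2^2) / (2*L1*L2)
cos(theta2) = (34.81 - 47.61 - 15.21) / 53.82
cos(theta2) = -0.520438
theta2 = 121.3617 degrees


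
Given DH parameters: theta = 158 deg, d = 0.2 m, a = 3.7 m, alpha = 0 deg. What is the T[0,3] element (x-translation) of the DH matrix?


T[0,3] = a * cos(theta)
= 3.7 * cos(158 deg)
= 3.7 * -0.9272
= -3.4306


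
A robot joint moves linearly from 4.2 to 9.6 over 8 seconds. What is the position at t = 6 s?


s = t/T = 6/8 = 0.75
p(t) = p0 + (pf-p0)*s
= 4.2 + (9.6 - 4.2) * 0.75
= 8.25


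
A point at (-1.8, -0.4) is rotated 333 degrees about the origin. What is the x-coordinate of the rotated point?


x' = x*cos(theta) - y*sin(theta)
cos(333 deg) = 0.891, sin(333 deg) = -0.454
x' = -1.8 * 0.891 - -0.4 * -0.454
= -1.6038 - 0.1816
= -1.7854


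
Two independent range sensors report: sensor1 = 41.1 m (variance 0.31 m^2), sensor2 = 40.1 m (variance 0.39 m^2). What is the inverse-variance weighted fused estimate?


w1 = (1/var1) / (1/var1 + 1/var2)
   = 3.2258 / (3.2258 + 2.5641) = 0.5571
w2 = 1 - w1 = 0.4429
fused = w1*s1 + w2*s2 = 22.8986 + 17.7586
= 40.6571 m


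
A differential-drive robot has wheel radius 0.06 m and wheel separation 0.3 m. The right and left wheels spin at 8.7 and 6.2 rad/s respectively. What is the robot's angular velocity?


vR = r*wR = 0.06*8.7 = 0.522 m/s
vL = r*wL = 0.06*6.2 = 0.372 m/s
v = (vR+vL)/2 = 0.447 m/s
omega = (vR-vL)/L = 0.5 rad/s
angular velocity = 0.5 rad/s


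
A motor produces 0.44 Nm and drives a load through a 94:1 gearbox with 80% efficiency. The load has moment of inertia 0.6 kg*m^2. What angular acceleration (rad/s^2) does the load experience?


tau_out = tau_motor * N * eta
= 0.44 * 94 * 0.8 = 33.088 Nm
alpha = tau_out / I = 33.088 / 0.6
= 55.1467 rad/s^2


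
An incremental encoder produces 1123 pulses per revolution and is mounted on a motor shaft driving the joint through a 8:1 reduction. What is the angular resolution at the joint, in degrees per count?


counts per rev = 1123
effective counts at joint = 1123 * 8 = 8984
resolution = 360 / 8984
= 0.0401 deg/count


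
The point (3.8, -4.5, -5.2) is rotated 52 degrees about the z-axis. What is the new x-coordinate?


Rotation about z-axis: x' = x*cos(theta) - y*sin(theta)
= 3.8 * 0.6157 - -4.5 * 0.788
= 5.8856


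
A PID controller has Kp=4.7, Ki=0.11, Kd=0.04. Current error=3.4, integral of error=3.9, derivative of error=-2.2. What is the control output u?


u = Kp*e + Ki*int(e) + Kd*de/dt
= 4.7*3.4 + 0.11*3.9 + 0.04*(-2.2)
= 15.98 + 0.429 + -0.088
= 16.321


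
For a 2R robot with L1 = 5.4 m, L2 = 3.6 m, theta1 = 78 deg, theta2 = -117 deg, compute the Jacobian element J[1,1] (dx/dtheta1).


J[1,1] = -L1*sin(t1) - L2*sin(t1+t2)
= -5.4*sin(78) - 3.6*sin(-39)
= -3.0164


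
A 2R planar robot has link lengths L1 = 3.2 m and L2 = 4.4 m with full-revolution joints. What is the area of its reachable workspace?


r_max = L1 + L2 = 7.6 m
r_min = |L1 - L2| = 1.2 m
Area = pi*(r_max^2 - r_min^2)
= pi*(57.76 - 1.44)
= pi * 56.32
= 176.9345 m^2


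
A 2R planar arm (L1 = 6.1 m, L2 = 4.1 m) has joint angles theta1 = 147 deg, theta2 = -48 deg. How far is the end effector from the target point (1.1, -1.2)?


End effector via forward kinematics:
x = L1*cos(t1) + L2*cos(t1+t2) = -5.7573
y = L1*sin(t1) + L2*sin(t1+t2) = 7.3718
Distance to target:
d = sqrt((1.1 - -5.7573)^2 + (-1.2 - 7.3718)^2)
= sqrt(47.0222 + 73.4761)
= 10.9772 m


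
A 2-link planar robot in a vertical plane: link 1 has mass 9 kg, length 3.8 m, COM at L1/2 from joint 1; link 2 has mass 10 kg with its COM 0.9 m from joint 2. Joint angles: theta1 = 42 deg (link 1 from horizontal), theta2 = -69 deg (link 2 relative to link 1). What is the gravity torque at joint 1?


Horizontal distance from joint 1 to link-1 COM:
  x_c1 = (L1/2)*cos(t1) = 1.9 * 0.7431 = 1.412 m
Horizontal distance from joint 1 to link-2 COM:
  x_c2 = L1*cos(t1) + Lc2*cos(t1+t2)
       = 3.8*0.7431 + 0.9*0.891 = 3.6259 m
tau1 = m1*g*x_c1 + m2*g*x_c2
     = 9*9.81*1.412 + 10*9.81*3.6259
     = 124.6633 + 355.6965
     = 480.3598 Nm


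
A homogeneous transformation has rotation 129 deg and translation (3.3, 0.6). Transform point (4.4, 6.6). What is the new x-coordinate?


x' = cos(theta)*px - sin(theta)*py + tx
= -0.6293*4.4 - 0.7771*6.6 + 3.3
= -4.5982


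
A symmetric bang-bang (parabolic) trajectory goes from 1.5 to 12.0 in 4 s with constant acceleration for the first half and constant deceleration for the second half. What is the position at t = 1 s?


Symmetric rest-to-rest: each phase covers (pf-p0)/2 in time T/2. 0.5*a*(T/2)^2 = (pf-p0)/2 => a = 4*(pf-p0)/T^2
a = 4*(12.0-1.5)/4^2 = 2.625
t = 1 is in the acceleration phase (t <= T/2).
p = p0 + 0.5*a*t^2 = 1.5 + 0.5*2.625*1^2
= 2.8125


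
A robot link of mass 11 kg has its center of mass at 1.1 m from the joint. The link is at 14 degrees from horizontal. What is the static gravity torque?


tau = m*g*L*cos(angle)
= 11 * 9.81 * 1.1 * cos(14 deg)
= 11 * 9.81 * 1.1 * 0.9703
= 115.1751 Nm


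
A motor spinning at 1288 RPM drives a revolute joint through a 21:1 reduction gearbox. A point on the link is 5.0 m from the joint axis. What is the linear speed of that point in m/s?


omega_motor = 1288 * 2*pi/60 = 134.879 rad/s
omega_joint = omega_motor / 21 = 6.4228 rad/s
v = omega_joint * r = 6.4228 * 5.0
= 32.1141 m/s


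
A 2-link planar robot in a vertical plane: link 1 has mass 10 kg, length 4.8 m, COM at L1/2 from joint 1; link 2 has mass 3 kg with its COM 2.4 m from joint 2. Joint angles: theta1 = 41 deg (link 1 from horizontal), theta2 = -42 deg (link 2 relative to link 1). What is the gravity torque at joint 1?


Horizontal distance from joint 1 to link-1 COM:
  x_c1 = (L1/2)*cos(t1) = 2.4 * 0.7547 = 1.8113 m
Horizontal distance from joint 1 to link-2 COM:
  x_c2 = L1*cos(t1) + Lc2*cos(t1+t2)
       = 4.8*0.7547 + 2.4*0.9998 = 6.0222 m
tau1 = m1*g*x_c1 + m2*g*x_c2
     = 10*9.81*1.8113 + 3*9.81*6.0222
     = 177.6888 + 177.2345
     = 354.9234 Nm


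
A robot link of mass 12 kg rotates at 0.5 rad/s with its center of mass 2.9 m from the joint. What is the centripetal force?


F = m * omega^2 * r
= 12 * 0.5^2 * 2.9
= 12 * 0.25 * 2.9
= 8.7 N


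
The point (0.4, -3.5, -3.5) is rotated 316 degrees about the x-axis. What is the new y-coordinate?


Rotation about x-axis: y' = y*cos(theta) - z*sin(theta)
= -3.5 * 0.7193 - -3.5 * -0.6947
= -4.949


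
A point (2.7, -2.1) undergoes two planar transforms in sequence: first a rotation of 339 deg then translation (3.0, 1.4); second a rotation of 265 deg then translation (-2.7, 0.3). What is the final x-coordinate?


After transform 1:
x1 = cos(339)*2.7 - sin(339)*-2.1 + 3.0 = 4.7681
y1 = sin(339)*2.7 + cos(339)*-2.1 + 1.4 = -1.5281
After transform 2:
x2 = cos(265)*4.7681 - sin(265)*-1.5281 + -2.7
= -4.6379


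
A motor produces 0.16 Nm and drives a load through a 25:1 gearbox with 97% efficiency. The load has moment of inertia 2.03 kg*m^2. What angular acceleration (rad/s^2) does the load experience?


tau_out = tau_motor * N * eta
= 0.16 * 25 * 0.97 = 3.88 Nm
alpha = tau_out / I = 3.88 / 2.03
= 1.9113 rad/s^2


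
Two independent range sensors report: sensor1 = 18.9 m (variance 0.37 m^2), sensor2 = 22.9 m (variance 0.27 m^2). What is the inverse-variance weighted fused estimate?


w1 = (1/var1) / (1/var1 + 1/var2)
   = 2.7027 / (2.7027 + 3.7037) = 0.4219
w2 = 1 - w1 = 0.5781
fused = w1*s1 + w2*s2 = 7.9734 + 13.2391
= 21.2125 m


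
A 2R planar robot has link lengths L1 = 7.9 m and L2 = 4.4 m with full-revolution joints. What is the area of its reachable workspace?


r_max = L1 + L2 = 12.3 m
r_min = |L1 - L2| = 3.5 m
Area = pi*(r_max^2 - r_min^2)
= pi*(151.29 - 12.25)
= pi * 139.04
= 436.807 m^2


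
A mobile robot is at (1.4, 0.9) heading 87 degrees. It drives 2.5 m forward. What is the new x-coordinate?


x_new = x0 + d*cos(theta)
= 1.4 + 2.5*cos(87)
= 1.4 + 0.1308
= 1.5308


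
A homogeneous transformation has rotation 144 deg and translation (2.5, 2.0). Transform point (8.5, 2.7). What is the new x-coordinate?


x' = cos(theta)*px - sin(theta)*py + tx
= -0.809*8.5 - 0.5878*2.7 + 2.5
= -5.9637


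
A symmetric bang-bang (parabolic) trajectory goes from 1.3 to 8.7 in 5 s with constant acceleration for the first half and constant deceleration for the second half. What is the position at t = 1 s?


Symmetric rest-to-rest: each phase covers (pf-p0)/2 in time T/2. 0.5*a*(T/2)^2 = (pf-p0)/2 => a = 4*(pf-p0)/T^2
a = 4*(8.7-1.3)/5^2 = 1.184
t = 1 is in the acceleration phase (t <= T/2).
p = p0 + 0.5*a*t^2 = 1.3 + 0.5*1.184*1^2
= 1.892


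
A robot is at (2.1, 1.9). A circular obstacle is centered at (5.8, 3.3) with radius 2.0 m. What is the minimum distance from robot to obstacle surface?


center_dist = sqrt((2.1-5.8)^2 + (1.9-3.3)^2)
= sqrt(13.69 + 1.96)
= 3.956
min_dist = center_dist - radius = 3.956 - 2.0 = 1.956 m


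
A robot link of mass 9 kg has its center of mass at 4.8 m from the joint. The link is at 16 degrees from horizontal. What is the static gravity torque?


tau = m*g*L*cos(angle)
= 9 * 9.81 * 4.8 * cos(16 deg)
= 9 * 9.81 * 4.8 * 0.9613
= 407.375 Nm


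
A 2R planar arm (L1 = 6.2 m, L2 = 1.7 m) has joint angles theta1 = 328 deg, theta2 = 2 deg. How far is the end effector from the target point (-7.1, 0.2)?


End effector via forward kinematics:
x = L1*cos(t1) + L2*cos(t1+t2) = 6.7301
y = L1*sin(t1) + L2*sin(t1+t2) = -4.1355
Distance to target:
d = sqrt((-7.1 - 6.7301)^2 + (0.2 - -4.1355)^2)
= sqrt(191.2728 + 18.7966)
= 14.4938 m


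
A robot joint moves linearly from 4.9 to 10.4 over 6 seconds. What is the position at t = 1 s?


s = t/T = 1/6 = 0.1667
p(t) = p0 + (pf-p0)*s
= 4.9 + (10.4 - 4.9) * 0.1667
= 5.8167


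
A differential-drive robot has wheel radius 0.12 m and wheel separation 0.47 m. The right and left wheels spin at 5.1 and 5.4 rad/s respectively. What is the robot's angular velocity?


vR = r*wR = 0.12*5.1 = 0.612 m/s
vL = r*wL = 0.12*5.4 = 0.648 m/s
v = (vR+vL)/2 = 0.63 m/s
omega = (vR-vL)/L = -0.0766 rad/s
angular velocity = -0.0766 rad/s


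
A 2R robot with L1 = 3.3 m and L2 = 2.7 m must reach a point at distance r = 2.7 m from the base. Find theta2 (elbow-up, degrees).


cos(theta2) = (r^2 - L1^2 - L2^2) / (2*L1*L2)
cos(theta2) = (7.29 - 10.89 - 7.29) / 17.82
cos(theta2) = -0.611111
theta2 = 127.6699 degrees


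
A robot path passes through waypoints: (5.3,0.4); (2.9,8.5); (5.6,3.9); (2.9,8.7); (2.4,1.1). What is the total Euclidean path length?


Segment lengths:
  seg1 = sqrt((-2.4)^2 + (8.1)^2) = 8.4481
  seg2 = sqrt((2.7)^2 + (-4.6)^2) = 5.3339
  seg3 = sqrt((-2.7)^2 + (4.8)^2) = 5.5073
  seg4 = sqrt((-0.5)^2 + (-7.6)^2) = 7.6164
Total = 26.9056


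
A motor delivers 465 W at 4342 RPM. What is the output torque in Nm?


omega = 4342 * 2*pi/60 = 454.6932 rad/s
tau = P / omega = 465 / 454.6932
= 1.0227 Nm


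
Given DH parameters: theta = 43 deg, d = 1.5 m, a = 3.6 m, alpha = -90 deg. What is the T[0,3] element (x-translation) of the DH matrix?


T[0,3] = a * cos(theta)
= 3.6 * cos(43 deg)
= 3.6 * 0.7314
= 2.6329


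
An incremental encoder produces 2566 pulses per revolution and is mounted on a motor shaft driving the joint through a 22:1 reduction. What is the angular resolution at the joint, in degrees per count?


counts per rev = 2566
effective counts at joint = 2566 * 22 = 56452
resolution = 360 / 56452
= 0.0064 deg/count


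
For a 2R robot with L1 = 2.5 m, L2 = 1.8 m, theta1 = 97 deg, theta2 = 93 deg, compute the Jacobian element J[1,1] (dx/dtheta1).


J[1,1] = -L1*sin(t1) - L2*sin(t1+t2)
= -2.5*sin(97) - 1.8*sin(190)
= -2.1688


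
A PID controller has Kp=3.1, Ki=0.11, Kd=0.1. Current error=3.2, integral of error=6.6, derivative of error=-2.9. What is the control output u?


u = Kp*e + Ki*int(e) + Kd*de/dt
= 3.1*3.2 + 0.11*6.6 + 0.1*(-2.9)
= 9.92 + 0.726 + -0.29
= 10.356


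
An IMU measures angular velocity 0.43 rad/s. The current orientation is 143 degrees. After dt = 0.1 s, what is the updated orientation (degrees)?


delta_theta = w * dt = 0.43 * 0.1 = 0.043 rad
= 2.4637 deg
theta_new = 143 + 2.4637 = 145.4637 deg


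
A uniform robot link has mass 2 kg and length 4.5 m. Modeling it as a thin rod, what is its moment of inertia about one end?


I = (1/3) * m * L^2
= (1/3) * 2 * 4.5^2
= 0.333333 * 2 * 20.25
= 13.5 kg*m^2


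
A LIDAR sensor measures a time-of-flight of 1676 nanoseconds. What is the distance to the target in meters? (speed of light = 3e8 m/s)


tof = 1676 ns = 1.676e-06 s
dist = c * tof / 2
= 3e8 * 1.676e-06 / 2
= 251.4 m


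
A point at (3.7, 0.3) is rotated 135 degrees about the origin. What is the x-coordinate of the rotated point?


x' = x*cos(theta) - y*sin(theta)
cos(135 deg) = -0.7071, sin(135 deg) = 0.7071
x' = 3.7 * -0.7071 - 0.3 * 0.7071
= -2.6163 - 0.2121
= -2.8284


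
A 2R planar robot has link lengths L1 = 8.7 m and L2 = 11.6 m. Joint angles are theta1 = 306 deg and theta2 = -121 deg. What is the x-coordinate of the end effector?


Convert angles to radians: theta1 = 5.3407, theta2 = -2.1118
x = L1*cos(theta1) + L2*cos(theta1+theta2)
x = 5.1137 + -11.5559
x = -6.4421


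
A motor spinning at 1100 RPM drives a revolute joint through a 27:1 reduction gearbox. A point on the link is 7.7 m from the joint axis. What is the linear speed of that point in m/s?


omega_motor = 1100 * 2*pi/60 = 115.1917 rad/s
omega_joint = omega_motor / 27 = 4.2664 rad/s
v = omega_joint * r = 4.2664 * 7.7
= 32.851 m/s


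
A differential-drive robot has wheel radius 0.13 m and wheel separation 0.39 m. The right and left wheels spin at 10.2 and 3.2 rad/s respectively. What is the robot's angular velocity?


vR = r*wR = 0.13*10.2 = 1.326 m/s
vL = r*wL = 0.13*3.2 = 0.416 m/s
v = (vR+vL)/2 = 0.871 m/s
omega = (vR-vL)/L = 2.3333 rad/s
angular velocity = 2.3333 rad/s


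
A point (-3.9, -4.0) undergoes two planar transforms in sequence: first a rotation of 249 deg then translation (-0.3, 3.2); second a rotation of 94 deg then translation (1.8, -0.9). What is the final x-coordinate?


After transform 1:
x1 = cos(249)*-3.9 - sin(249)*-4.0 + -0.3 = -2.6367
y1 = sin(249)*-3.9 + cos(249)*-4.0 + 3.2 = 8.2744
After transform 2:
x2 = cos(94)*-2.6367 - sin(94)*8.2744 + 1.8
= -6.2704


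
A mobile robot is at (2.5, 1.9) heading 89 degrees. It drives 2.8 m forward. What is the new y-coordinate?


y_new = y0 + d*sin(theta)
= 1.9 + 2.8*sin(89)
= 1.9 + 2.7996
= 4.6996


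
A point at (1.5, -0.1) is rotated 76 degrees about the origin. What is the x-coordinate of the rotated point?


x' = x*cos(theta) - y*sin(theta)
cos(76 deg) = 0.2419, sin(76 deg) = 0.9703
x' = 1.5 * 0.2419 - -0.1 * 0.9703
= 0.3629 - -0.097
= 0.4599


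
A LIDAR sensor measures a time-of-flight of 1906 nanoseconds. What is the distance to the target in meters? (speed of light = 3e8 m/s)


tof = 1906 ns = 1.906e-06 s
dist = c * tof / 2
= 3e8 * 1.906e-06 / 2
= 285.9 m


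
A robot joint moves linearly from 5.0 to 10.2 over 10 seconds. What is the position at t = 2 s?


s = t/T = 2/10 = 0.2
p(t) = p0 + (pf-p0)*s
= 5.0 + (10.2 - 5.0) * 0.2
= 6.04


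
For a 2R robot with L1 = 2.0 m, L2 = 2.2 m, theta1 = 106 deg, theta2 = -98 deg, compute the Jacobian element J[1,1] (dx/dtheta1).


J[1,1] = -L1*sin(t1) - L2*sin(t1+t2)
= -2.0*sin(106) - 2.2*sin(8)
= -2.2287


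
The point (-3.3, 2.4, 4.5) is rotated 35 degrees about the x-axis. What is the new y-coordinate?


Rotation about x-axis: y' = y*cos(theta) - z*sin(theta)
= 2.4 * 0.8192 - 4.5 * 0.5736
= -0.6151


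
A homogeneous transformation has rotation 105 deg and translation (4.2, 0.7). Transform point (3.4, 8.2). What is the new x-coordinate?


x' = cos(theta)*px - sin(theta)*py + tx
= -0.2588*3.4 - 0.9659*8.2 + 4.2
= -4.6006


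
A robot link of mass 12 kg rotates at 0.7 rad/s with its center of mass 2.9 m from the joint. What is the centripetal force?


F = m * omega^2 * r
= 12 * 0.7^2 * 2.9
= 12 * 0.49 * 2.9
= 17.052 N


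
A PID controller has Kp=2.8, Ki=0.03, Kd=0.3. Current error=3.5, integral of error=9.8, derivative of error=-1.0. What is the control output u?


u = Kp*e + Ki*int(e) + Kd*de/dt
= 2.8*3.5 + 0.03*9.8 + 0.3*(-1.0)
= 9.8 + 0.294 + -0.3
= 9.794


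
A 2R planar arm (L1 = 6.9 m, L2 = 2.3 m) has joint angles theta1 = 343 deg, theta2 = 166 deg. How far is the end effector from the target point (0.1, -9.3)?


End effector via forward kinematics:
x = L1*cos(t1) + L2*cos(t1+t2) = 4.627
y = L1*sin(t1) + L2*sin(t1+t2) = -0.8328
Distance to target:
d = sqrt((0.1 - 4.627)^2 + (-9.3 - -0.8328)^2)
= sqrt(20.4939 + 71.6939)
= 9.6014 m


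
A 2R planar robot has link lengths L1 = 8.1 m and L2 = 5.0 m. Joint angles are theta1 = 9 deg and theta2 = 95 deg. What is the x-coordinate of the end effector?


Convert angles to radians: theta1 = 0.1571, theta2 = 1.6581
x = L1*cos(theta1) + L2*cos(theta1+theta2)
x = 8.0003 + -1.2096
x = 6.7907


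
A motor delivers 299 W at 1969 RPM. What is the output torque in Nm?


omega = 1969 * 2*pi/60 = 206.1932 rad/s
tau = P / omega = 299 / 206.1932
= 1.4501 Nm


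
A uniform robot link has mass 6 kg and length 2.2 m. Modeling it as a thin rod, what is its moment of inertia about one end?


I = (1/3) * m * L^2
= (1/3) * 6 * 2.2^2
= 0.333333 * 6 * 4.84
= 9.68 kg*m^2


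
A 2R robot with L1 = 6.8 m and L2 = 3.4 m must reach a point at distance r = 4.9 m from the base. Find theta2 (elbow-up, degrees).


cos(theta2) = (r^2 - L1^2 - L2^2) / (2*L1*L2)
cos(theta2) = (24.01 - 46.24 - 11.56) / 46.24
cos(theta2) = -0.730753
theta2 = 136.9495 degrees


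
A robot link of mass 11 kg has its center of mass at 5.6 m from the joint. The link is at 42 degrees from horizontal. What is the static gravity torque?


tau = m*g*L*cos(angle)
= 11 * 9.81 * 5.6 * cos(42 deg)
= 11 * 9.81 * 5.6 * 0.7431
= 449.0794 Nm


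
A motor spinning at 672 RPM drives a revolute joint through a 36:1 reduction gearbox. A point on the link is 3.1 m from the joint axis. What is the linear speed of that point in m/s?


omega_motor = 672 * 2*pi/60 = 70.3717 rad/s
omega_joint = omega_motor / 36 = 1.9548 rad/s
v = omega_joint * r = 1.9548 * 3.1
= 6.0598 m/s


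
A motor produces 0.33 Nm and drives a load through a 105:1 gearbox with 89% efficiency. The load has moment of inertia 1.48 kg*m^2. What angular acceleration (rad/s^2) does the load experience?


tau_out = tau_motor * N * eta
= 0.33 * 105 * 0.89 = 30.8385 Nm
alpha = tau_out / I = 30.8385 / 1.48
= 20.8368 rad/s^2


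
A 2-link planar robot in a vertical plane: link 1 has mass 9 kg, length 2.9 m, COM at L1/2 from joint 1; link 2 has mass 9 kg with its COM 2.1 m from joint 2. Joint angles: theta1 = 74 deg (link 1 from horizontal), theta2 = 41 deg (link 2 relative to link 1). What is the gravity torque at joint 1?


Horizontal distance from joint 1 to link-1 COM:
  x_c1 = (L1/2)*cos(t1) = 1.45 * 0.2756 = 0.3997 m
Horizontal distance from joint 1 to link-2 COM:
  x_c2 = L1*cos(t1) + Lc2*cos(t1+t2)
       = 2.9*0.2756 + 2.1*-0.4226 = -0.0882 m
tau1 = m1*g*x_c1 + m2*g*x_c2
     = 9*9.81*0.3997 + 9*9.81*-0.0882
     = 35.2872 + -7.7828
     = 27.5045 Nm


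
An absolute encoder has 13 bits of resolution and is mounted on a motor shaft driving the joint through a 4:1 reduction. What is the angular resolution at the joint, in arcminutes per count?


counts = 2^13 = 8192
effective counts at joint = 8192 * 4 = 32768
resolution = 360*60 / 32768
= 0.6592 arcmin/count


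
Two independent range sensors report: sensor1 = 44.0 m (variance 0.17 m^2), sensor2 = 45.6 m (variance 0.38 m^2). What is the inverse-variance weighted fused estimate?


w1 = (1/var1) / (1/var1 + 1/var2)
   = 5.8824 / (5.8824 + 2.6316) = 0.6909
w2 = 1 - w1 = 0.3091
fused = w1*s1 + w2*s2 = 30.4 + 14.0945
= 44.4945 m


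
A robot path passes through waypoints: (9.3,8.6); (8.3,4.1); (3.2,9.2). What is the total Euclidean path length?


Segment lengths:
  seg1 = sqrt((-1.0)^2 + (-4.5)^2) = 4.6098
  seg2 = sqrt((-5.1)^2 + (5.1)^2) = 7.2125
Total = 11.8223


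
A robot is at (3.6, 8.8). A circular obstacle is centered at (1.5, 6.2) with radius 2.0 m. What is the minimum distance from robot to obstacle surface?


center_dist = sqrt((3.6-1.5)^2 + (8.8-6.2)^2)
= sqrt(4.41 + 6.76)
= 3.3422
min_dist = center_dist - radius = 3.3422 - 2.0 = 1.3422 m


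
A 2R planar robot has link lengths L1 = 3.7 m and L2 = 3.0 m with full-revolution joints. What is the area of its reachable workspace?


r_max = L1 + L2 = 6.7 m
r_min = |L1 - L2| = 0.7 m
Area = pi*(r_max^2 - r_min^2)
= pi*(44.89 - 0.49)
= pi * 44.4
= 139.4867 m^2


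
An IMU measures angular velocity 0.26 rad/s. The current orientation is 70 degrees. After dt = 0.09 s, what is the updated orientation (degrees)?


delta_theta = w * dt = 0.26 * 0.09 = 0.0234 rad
= 1.3407 deg
theta_new = 70 + 1.3407 = 71.3407 deg
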